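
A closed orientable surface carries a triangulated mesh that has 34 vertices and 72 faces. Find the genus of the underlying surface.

Every face is a triangle, so 2E = 3·72 = 216, giving E = 108.
χ = V − E + F = 34 − 108 + 72 = -2.
For a closed orientable surface χ = 2 − 2g, so g = (2 − (-2))/2 = 2.

2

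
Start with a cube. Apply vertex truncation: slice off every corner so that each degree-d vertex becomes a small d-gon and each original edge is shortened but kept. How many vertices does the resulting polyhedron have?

24

The base solid has V = 8, E = 12, F = 6.
Truncation replaces each original edge-end by a new vertex, so V′ = 2E = 24.
Each original edge survives, and each old vertex of degree d contributes d new edges; summing degrees gives Σd = 2E, so E′ = E + 2E = 3E = 36.
Each original face survives and each original vertex becomes one new face: F′ = F + V = 14.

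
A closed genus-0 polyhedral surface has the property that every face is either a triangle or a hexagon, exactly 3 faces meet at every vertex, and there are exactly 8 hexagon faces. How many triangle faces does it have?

4

Let x be the number of triangles; then F = 8 + x.
Edge–face incidences: 2E = 6·8 + 3·x = 48 + 3x.
Every vertex has degree 3, so 3V = 2E.
Euler: V − E + F = 2 ⇒ (2E)/3 − E + (8 + x) = 2.
Multiply by 6: 2·(2E) − 3·(2E) + 6·(8 + x) = 12, i.e. 48 + 6x − (48 + 3x) = 12.
Collecting terms: 3x = 12, so x = 4.
Then 2E = 48 + 3·4 = 60, so E = 30, V = 2E/3 = 20, F = 8 + 4 = 12.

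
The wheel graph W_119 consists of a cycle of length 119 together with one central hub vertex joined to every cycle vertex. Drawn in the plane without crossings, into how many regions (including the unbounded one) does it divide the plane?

120

W_119 has V = 119 + 1 = 120 vertices and E = 2·119 = 238 edges.
By Euler's formula F = 2 − V + E = 2 − 120 + 238 = 120.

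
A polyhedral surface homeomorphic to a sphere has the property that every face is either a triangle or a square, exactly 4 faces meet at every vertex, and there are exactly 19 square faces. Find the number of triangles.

8

Let x be the number of triangles; then F = 19 + x.
Edge–face incidences: 2E = 4·19 + 3·x = 76 + 3x.
Every vertex has degree 4, so 4V = 2E.
Euler: V − E + F = 2 ⇒ (2E)/4 − E + (19 + x) = 2.
Multiply by 8: 2·(2E) − 4·(2E) + 8·(19 + x) = 16, i.e. 152 + 8x − 2·(76 + 3x) = 16.
Collecting terms: 2x = 16, so x = 8.
Then 2E = 76 + 3·8 = 100, so E = 50, V = 2E/4 = 25, F = 19 + 8 = 27.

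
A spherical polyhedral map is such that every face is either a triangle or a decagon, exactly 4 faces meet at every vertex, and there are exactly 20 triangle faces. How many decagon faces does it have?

2

Let x be the number of decagons; then F = 20 + x.
Edge–face incidences: 2E = 3·20 + 10·x = 60 + 10x.
Every vertex has degree 4, so 4V = 2E.
Euler: V − E + F = 2 ⇒ (2E)/4 − E + (20 + x) = 2.
Multiply by 8: 2·(2E) − 4·(2E) + 8·(20 + x) = 16, i.e. 160 + 8x − 2·(60 + 10x) = 16.
Collecting terms: −12x + 40 = 16, so −12x = −24, so x = 2.
Then 2E = 60 + 10·2 = 80, so E = 40, V = 2E/4 = 20, F = 20 + 2 = 22.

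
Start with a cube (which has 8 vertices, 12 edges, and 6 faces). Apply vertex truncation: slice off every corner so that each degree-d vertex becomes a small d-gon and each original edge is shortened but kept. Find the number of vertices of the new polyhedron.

24

Truncation replaces each original edge-end by a new vertex, so V′ = 2E = 24.
Each original edge survives, and each old vertex of degree d contributes d new edges; summing degrees gives Σd = 2E, so E′ = E + 2E = 3E = 36.
Each original face survives and each original vertex becomes one new face: F′ = F + V = 14.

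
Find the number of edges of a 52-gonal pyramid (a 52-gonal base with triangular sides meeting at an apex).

A pyramid on an n-gon base has one n-gon and n triangles: V = 52 + 1 = 53, E = 2·52 = 104, F = 52 + 1 = 53.

104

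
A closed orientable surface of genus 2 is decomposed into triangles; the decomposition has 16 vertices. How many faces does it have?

36

χ = 2 − 2·2 = -2, and every face is a triangle so 3F = 2E.
V − E + F = -2 with E = 3F/2 gives 16 − (3/2 − 1)·F = -2, so F = 36 and E = 54.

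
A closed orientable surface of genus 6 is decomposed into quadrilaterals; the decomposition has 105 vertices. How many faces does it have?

χ = 2 − 2·6 = -10, and every face is a square so 4F = 2E.
V − E + F = -10 with E = 4F/2 gives 105 − (4/2 − 1)·F = -10, so F = 115 and E = 230.

115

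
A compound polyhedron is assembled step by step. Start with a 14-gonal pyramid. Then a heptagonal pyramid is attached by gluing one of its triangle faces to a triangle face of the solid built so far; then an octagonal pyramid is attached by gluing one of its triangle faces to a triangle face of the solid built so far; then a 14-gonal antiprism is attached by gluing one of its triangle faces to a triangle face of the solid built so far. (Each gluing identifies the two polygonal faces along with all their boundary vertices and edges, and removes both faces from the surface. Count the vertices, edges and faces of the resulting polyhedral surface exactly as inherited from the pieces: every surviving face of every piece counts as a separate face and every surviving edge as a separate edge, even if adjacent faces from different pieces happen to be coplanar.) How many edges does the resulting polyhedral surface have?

A 14-gonal pyramid: V=15, E=28, F=15.
Attach a heptagonal pyramid (V=8, E=14, F=8) along a 3-gon: merge 3 vertices and 3 edges, delete both glued faces → V=20, E=39, F=21.
Attach an octagonal pyramid (V=9, E=16, F=9) along a 3-gon: merge 3 vertices and 3 edges, delete both glued faces → V=26, E=52, F=28.
Attach a 14-gonal antiprism (V=28, E=56, F=30) along a 3-gon: merge 3 vertices and 3 edges, delete both glued faces → V=51, E=105, F=56.
Check: V − E + F = 51 − 105 + 56 = 2.

105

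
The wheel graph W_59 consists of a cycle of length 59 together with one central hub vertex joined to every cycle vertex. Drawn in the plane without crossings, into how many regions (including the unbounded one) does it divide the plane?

60

W_59 has V = 59 + 1 = 60 vertices and E = 2·59 = 118 edges.
By Euler's formula F = 2 − V + E = 2 − 60 + 118 = 60.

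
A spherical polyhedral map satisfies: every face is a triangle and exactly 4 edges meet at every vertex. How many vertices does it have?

Each face has 3 edges and each edge borders two faces, so 2E = 3F.
Each vertex has degree 4, so 4V = 2E and hence V = 3F/4.
Euler: V − E + F = 2 ⇒ (3F/4) − (3F/2) + F = 2.
Multiply by 8: (6 − 12 + 8)F = 16, i.e. 2F = 16.
So F = 8, E = 3·8/2 = 12, V = 3·8/4 = 6.

6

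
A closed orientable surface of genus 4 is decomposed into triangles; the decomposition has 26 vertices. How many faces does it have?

χ = 2 − 2·4 = -6, and every face is a triangle so 3F = 2E.
V − E + F = -6 with E = 3F/2 gives 26 − (3/2 − 1)·F = -6, so F = 64 and E = 96.

64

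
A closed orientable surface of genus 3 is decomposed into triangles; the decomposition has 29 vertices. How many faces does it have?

χ = 2 − 2·3 = -4, and every face is a triangle so 3F = 2E.
V − E + F = -4 with E = 3F/2 gives 29 − (3/2 − 1)·F = -4, so F = 66 and E = 99.

66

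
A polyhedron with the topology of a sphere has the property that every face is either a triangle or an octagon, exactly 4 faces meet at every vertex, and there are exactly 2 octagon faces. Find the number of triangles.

Let x be the number of triangles; then F = 2 + x.
Edge–face incidences: 2E = 8·2 + 3·x = 16 + 3x.
Every vertex has degree 4, so 4V = 2E.
Euler: V − E + F = 2 ⇒ (2E)/4 − E + (2 + x) = 2.
Multiply by 8: 2·(2E) − 4·(2E) + 8·(2 + x) = 16, i.e. 16 + 8x − 2·(16 + 3x) = 16.
Collecting terms: 2x − 16 = 16, so 2x = 32, so x = 16.
Then 2E = 16 + 3·16 = 64, so E = 32, V = 2E/4 = 16, F = 2 + 16 = 18.

16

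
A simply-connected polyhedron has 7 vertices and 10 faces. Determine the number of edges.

15

Here V − E + F = 2.
E = V + F − (2) = 7 + 10 − (2) = 15.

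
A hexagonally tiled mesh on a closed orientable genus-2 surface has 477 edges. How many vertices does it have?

316

χ = 2 − 2·2 = -2, and every face is a hexagon so 6F = 2E.
F = 2E/6 = 159. Then V = -2 + E − F = -2 + 477 − 159 = 316.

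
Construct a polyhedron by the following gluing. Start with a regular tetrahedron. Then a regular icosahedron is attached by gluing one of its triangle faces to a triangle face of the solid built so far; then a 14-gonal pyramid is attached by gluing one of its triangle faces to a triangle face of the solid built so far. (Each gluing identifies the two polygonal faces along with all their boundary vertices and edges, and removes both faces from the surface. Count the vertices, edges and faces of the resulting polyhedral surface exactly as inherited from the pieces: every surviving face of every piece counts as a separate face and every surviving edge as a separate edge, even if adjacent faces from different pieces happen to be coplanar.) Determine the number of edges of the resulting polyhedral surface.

A regular tetrahedron: V=4, E=6, F=4.
Attach a regular icosahedron (V=12, E=30, F=20) along a 3-gon: merge 3 vertices and 3 edges, delete both glued faces → V=13, E=33, F=22.
Attach a 14-gonal pyramid (V=15, E=28, F=15) along a 3-gon: merge 3 vertices and 3 edges, delete both glued faces → V=25, E=58, F=35.
Check: V − E + F = 25 − 58 + 35 = 2.

58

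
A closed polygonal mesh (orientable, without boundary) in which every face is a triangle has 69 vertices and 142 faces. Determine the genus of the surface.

Every face is a triangle, so 2E = 3·142 = 426, giving E = 213.
χ = V − E + F = 69 − 213 + 142 = -2.
For a closed orientable surface χ = 2 − 2g, so g = (2 − (-2))/2 = 2.

2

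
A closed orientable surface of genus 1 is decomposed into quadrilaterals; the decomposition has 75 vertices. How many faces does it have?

75

χ = 2 − 2·1 = 0, and every face is a square so 4F = 2E.
V − E + F = 0 with E = 4F/2 gives 75 − (4/2 − 1)·F = 0, so F = 75 and E = 150.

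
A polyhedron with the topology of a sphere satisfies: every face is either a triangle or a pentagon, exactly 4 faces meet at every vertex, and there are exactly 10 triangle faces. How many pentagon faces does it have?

2

Let x be the number of pentagons; then F = 10 + x.
Edge–face incidences: 2E = 3·10 + 5·x = 30 + 5x.
Every vertex has degree 4, so 4V = 2E.
Euler: V − E + F = 2 ⇒ (2E)/4 − E + (10 + x) = 2.
Multiply by 8: 2·(2E) − 4·(2E) + 8·(10 + x) = 16, i.e. 80 + 8x − 2·(30 + 5x) = 16.
Collecting terms: −2x + 20 = 16, so −2x = −4, so x = 2.
Then 2E = 30 + 5·2 = 40, so E = 20, V = 2E/4 = 10, F = 10 + 2 = 12.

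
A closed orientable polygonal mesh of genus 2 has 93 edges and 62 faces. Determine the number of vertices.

29

For a closed orientable surface of genus 2, χ = 2 − 2·2 = -2.
V = -2 + E − F = -2 + 93 − 62 = 29.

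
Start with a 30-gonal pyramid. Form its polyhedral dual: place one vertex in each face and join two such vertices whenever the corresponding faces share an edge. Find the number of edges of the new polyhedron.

60

The base solid has V = 31, E = 60, F = 31.
The dual swaps V and F and preserves E: V′ = F = 31, E′ = E = 60, F′ = V = 31.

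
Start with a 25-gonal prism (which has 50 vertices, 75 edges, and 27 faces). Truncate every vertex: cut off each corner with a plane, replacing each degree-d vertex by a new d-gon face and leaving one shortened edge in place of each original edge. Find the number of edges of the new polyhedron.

225

Truncation replaces each original edge-end by a new vertex, so V′ = 2E = 150.
Each original edge survives, and each old vertex of degree d contributes d new edges; summing degrees gives Σd = 2E, so E′ = E + 2E = 3E = 225.
Each original face survives and each original vertex becomes one new face: F′ = F + V = 77.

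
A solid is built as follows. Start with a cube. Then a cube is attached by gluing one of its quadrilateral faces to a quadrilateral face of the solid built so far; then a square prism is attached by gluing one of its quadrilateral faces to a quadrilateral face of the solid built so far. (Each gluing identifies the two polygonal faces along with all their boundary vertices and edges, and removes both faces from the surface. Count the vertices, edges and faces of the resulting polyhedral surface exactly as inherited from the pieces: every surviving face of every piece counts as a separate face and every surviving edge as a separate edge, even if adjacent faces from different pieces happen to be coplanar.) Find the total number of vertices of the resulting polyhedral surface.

16

A cube: V=8, E=12, F=6.
Attach a cube (V=8, E=12, F=6) along a 4-gon: merge 4 vertices and 4 edges, delete both glued faces → V=12, E=20, F=10.
Attach a square prism (V=8, E=12, F=6) along a 4-gon: merge 4 vertices and 4 edges, delete both glued faces → V=16, E=28, F=14.
Check: V − E + F = 16 − 28 + 14 = 2.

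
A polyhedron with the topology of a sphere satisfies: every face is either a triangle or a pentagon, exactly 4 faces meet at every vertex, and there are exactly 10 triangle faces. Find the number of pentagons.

2

Let x be the number of pentagons; then F = 10 + x.
Edge–face incidences: 2E = 3·10 + 5·x = 30 + 5x.
Every vertex has degree 4, so 4V = 2E.
Euler: V − E + F = 2 ⇒ (2E)/4 − E + (10 + x) = 2.
Multiply by 8: 2·(2E) − 4·(2E) + 8·(10 + x) = 16, i.e. 80 + 8x − 2·(30 + 5x) = 16.
Collecting terms: −2x + 20 = 16, so −2x = −4, so x = 2.
Then 2E = 30 + 5·2 = 40, so E = 20, V = 2E/4 = 10, F = 10 + 2 = 12.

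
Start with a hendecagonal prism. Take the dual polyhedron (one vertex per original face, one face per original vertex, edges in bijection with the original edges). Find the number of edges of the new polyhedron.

The base solid has V = 22, E = 33, F = 13.
The dual swaps V and F and preserves E: V′ = F = 13, E′ = E = 33, F′ = V = 22.

33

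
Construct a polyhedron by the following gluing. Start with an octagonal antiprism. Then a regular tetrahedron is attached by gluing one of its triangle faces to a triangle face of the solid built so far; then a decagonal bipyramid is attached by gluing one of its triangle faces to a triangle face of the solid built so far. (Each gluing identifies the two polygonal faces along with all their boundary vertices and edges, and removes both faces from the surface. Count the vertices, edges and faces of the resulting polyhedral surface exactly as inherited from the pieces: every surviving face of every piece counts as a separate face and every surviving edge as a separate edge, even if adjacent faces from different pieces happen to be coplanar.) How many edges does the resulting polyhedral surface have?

An octagonal antiprism: V=16, E=32, F=18.
Attach a regular tetrahedron (V=4, E=6, F=4) along a 3-gon: merge 3 vertices and 3 edges, delete both glued faces → V=17, E=35, F=20.
Attach a decagonal bipyramid (V=12, E=30, F=20) along a 3-gon: merge 3 vertices and 3 edges, delete both glued faces → V=26, E=62, F=38.
Check: V − E + F = 26 − 62 + 38 = 2.

62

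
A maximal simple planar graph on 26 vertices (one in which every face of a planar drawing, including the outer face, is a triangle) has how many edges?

72

In a plane triangulation 3F = 2E and V − E + F = 2, so E = 3V − 6 = 3·26 − 6 = 72.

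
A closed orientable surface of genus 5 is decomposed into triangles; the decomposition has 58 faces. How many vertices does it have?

21

χ = 2 − 2·5 = -8, and every face is a triangle so 3F = 2E.
E = 3·58/2 = 87. Then V = -8 + E − F = -8 + 87 − 58 = 21.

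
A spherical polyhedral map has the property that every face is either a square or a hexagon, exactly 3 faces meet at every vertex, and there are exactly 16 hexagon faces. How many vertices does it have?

40

Let x be the number of squares; then F = 16 + x.
Edge–face incidences: 2E = 6·16 + 4·x = 96 + 4x.
Every vertex has degree 3, so 3V = 2E.
Euler: V − E + F = 2 ⇒ (2E)/3 − E + (16 + x) = 2.
Multiply by 6: 2·(2E) − 3·(2E) + 6·(16 + x) = 12, i.e. 96 + 6x − (96 + 4x) = 12.
Collecting terms: 2x = 12, so x = 6.
Then 2E = 96 + 4·6 = 120, so E = 60, V = 2E/3 = 40, F = 16 + 6 = 22.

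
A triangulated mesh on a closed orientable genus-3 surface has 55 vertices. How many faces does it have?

118

χ = 2 − 2·3 = -4, and every face is a triangle so 3F = 2E.
V − E + F = -4 with E = 3F/2 gives 55 − (3/2 − 1)·F = -4, so F = 118 and E = 177.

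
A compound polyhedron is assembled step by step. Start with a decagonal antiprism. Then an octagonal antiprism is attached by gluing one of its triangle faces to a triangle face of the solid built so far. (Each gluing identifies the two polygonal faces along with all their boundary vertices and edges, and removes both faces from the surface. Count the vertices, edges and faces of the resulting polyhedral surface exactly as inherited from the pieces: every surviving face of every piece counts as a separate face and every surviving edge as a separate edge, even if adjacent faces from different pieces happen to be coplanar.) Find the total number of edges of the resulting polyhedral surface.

69

A decagonal antiprism: V=20, E=40, F=22.
Attach an octagonal antiprism (V=16, E=32, F=18) along a 3-gon: merge 3 vertices and 3 edges, delete both glued faces → V=33, E=69, F=38.
Check: V − E + F = 33 − 69 + 38 = 2.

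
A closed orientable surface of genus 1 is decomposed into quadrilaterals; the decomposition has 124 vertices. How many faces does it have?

χ = 2 − 2·1 = 0, and every face is a square so 4F = 2E.
V − E + F = 0 with E = 4F/2 gives 124 − (4/2 − 1)·F = 0, so F = 124 and E = 248.

124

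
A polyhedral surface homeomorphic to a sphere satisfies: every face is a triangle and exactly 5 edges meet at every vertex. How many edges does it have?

Each face has 3 edges and each edge borders two faces, so 2E = 3F.
Each vertex has degree 5, so 5V = 2E and hence V = 3F/5.
Euler: V − E + F = 2 ⇒ (3F/5) − (3F/2) + F = 2.
Multiply by 10: (6 − 15 + 10)F = 20, i.e. 1F = 20.
So F = 20, E = 3·20/2 = 30, V = 3·20/5 = 12.

30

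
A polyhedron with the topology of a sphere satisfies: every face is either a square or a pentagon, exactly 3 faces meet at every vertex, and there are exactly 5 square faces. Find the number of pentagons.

Let x be the number of pentagons; then F = 5 + x.
Edge–face incidences: 2E = 4·5 + 5·x = 20 + 5x.
Every vertex has degree 3, so 3V = 2E.
Euler: V − E + F = 2 ⇒ (2E)/3 − E + (5 + x) = 2.
Multiply by 6: 2·(2E) − 3·(2E) + 6·(5 + x) = 12, i.e. 30 + 6x − (20 + 5x) = 12.
Collecting terms: x + 10 = 12, so x = 2.
Then 2E = 20 + 5·2 = 30, so E = 15, V = 2E/3 = 10, F = 5 + 2 = 7.

2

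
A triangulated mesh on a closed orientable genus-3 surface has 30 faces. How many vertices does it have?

11

χ = 2 − 2·3 = -4, and every face is a triangle so 3F = 2E.
E = 3·30/2 = 45. Then V = -4 + E − F = -4 + 45 − 30 = 11.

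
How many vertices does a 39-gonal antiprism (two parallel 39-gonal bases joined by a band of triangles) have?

78

An antiprism on an n-gon has two n-gon caps and 2n triangles: V = 2·39 = 78, E = 4·39 = 156, F = 2·39 + 2 = 80.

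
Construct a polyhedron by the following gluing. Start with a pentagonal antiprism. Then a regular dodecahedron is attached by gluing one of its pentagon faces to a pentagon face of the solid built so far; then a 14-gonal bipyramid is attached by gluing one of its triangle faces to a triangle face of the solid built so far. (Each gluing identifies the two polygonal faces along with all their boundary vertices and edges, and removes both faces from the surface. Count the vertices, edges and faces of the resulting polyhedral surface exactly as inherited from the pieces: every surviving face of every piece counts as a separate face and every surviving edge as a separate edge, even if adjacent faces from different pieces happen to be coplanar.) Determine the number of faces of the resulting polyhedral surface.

A pentagonal antiprism: V=10, E=20, F=12.
Attach a regular dodecahedron (V=20, E=30, F=12) along a 5-gon: merge 5 vertices and 5 edges, delete both glued faces → V=25, E=45, F=22.
Attach a 14-gonal bipyramid (V=16, E=42, F=28) along a 3-gon: merge 3 vertices and 3 edges, delete both glued faces → V=38, E=84, F=48.
Check: V − E + F = 38 − 84 + 48 = 2.

48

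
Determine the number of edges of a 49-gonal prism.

147

A prism on an n-gon has two n-gon bases and n rectangular sides: V = 2·49 = 98, E = 3·49 = 147, F = 49 + 2 = 51.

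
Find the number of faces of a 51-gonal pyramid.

52

A pyramid on an n-gon base has one n-gon and n triangles: V = 51 + 1 = 52, E = 2·51 = 102, F = 51 + 1 = 52.
Check: V − E + F = 52 − 102 + 52 = 2.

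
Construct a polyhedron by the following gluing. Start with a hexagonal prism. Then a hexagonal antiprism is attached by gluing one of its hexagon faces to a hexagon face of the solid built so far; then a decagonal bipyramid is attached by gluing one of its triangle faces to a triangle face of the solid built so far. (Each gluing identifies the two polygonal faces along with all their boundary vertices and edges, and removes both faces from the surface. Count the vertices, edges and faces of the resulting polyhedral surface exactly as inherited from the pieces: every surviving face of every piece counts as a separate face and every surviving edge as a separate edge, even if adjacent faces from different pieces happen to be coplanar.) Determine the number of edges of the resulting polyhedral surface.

A hexagonal prism: V=12, E=18, F=8.
Attach a hexagonal antiprism (V=12, E=24, F=14) along a 6-gon: merge 6 vertices and 6 edges, delete both glued faces → V=18, E=36, F=20.
Attach a decagonal bipyramid (V=12, E=30, F=20) along a 3-gon: merge 3 vertices and 3 edges, delete both glued faces → V=27, E=63, F=38.
Check: V − E + F = 27 − 63 + 38 = 2.

63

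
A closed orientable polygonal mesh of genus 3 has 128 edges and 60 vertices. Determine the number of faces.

For a closed orientable surface of genus 3, χ = 2 − 2·3 = -4.
F = -4 − V + E = -4 − 60 + 128 = 64.

64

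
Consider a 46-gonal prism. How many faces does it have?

A prism on an n-gon has two n-gon bases and n rectangular sides: V = 2·46 = 92, E = 3·46 = 138, F = 46 + 2 = 48.

48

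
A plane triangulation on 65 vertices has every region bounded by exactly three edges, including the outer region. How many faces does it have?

126

In a plane triangulation 3F = 2E and V − E + F = 2, so F = 2V − 4 = 2·65 − 4 = 126.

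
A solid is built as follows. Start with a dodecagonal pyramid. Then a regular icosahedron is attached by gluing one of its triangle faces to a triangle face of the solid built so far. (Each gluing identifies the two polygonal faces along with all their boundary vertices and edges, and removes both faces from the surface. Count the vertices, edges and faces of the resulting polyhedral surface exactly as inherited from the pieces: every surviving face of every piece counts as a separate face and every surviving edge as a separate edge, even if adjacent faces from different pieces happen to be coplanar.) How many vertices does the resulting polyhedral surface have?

22

A dodecagonal pyramid: V=13, E=24, F=13.
Attach a regular icosahedron (V=12, E=30, F=20) along a 3-gon: merge 3 vertices and 3 edges, delete both glued faces → V=22, E=51, F=31.
Check: V − E + F = 22 − 51 + 31 = 2.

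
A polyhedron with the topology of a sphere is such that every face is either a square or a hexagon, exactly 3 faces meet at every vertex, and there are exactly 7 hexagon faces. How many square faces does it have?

6

Let x be the number of squares; then F = 7 + x.
Edge–face incidences: 2E = 6·7 + 4·x = 42 + 4x.
Every vertex has degree 3, so 3V = 2E.
Euler: V − E + F = 2 ⇒ (2E)/3 − E + (7 + x) = 2.
Multiply by 6: 2·(2E) − 3·(2E) + 6·(7 + x) = 12, i.e. 42 + 6x − (42 + 4x) = 12.
Collecting terms: 2x = 12, so x = 6.
Then 2E = 42 + 4·6 = 66, so E = 33, V = 2E/3 = 22, F = 7 + 6 = 13.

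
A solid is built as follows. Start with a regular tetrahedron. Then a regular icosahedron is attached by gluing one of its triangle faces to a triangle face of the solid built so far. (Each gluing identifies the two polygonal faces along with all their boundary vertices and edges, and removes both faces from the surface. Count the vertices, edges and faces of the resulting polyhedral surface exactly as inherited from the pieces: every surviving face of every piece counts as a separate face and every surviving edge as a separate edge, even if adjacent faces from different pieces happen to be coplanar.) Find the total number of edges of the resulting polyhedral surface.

33

A regular tetrahedron: V=4, E=6, F=4.
Attach a regular icosahedron (V=12, E=30, F=20) along a 3-gon: merge 3 vertices and 3 edges, delete both glued faces → V=13, E=33, F=22.
Check: V − E + F = 13 − 33 + 22 = 2.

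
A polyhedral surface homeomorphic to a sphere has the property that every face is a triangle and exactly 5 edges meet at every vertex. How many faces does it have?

Each face has 3 edges and each edge borders two faces, so 2E = 3F.
Each vertex has degree 5, so 5V = 2E and hence V = 3F/5.
Euler: V − E + F = 2 ⇒ (3F/5) − (3F/2) + F = 2.
Multiply by 10: (6 − 15 + 10)F = 20, i.e. 1F = 20.
So F = 20, E = 3·20/2 = 30, V = 3·20/5 = 12.

20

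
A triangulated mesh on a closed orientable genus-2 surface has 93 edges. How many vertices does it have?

χ = 2 − 2·2 = -2, and every face is a triangle so 3F = 2E.
F = 2E/3 = 62. Then V = -2 + E − F = -2 + 93 − 62 = 29.

29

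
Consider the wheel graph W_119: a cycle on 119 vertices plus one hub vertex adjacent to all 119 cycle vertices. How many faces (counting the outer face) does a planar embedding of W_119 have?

120

W_119 has V = 119 + 1 = 120 vertices and E = 2·119 = 238 edges.
By Euler's formula F = 2 − V + E = 2 − 120 + 238 = 120.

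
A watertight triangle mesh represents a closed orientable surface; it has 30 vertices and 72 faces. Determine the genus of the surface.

Every face is a triangle, so 2E = 3·72 = 216, giving E = 108.
χ = V − E + F = 30 − 108 + 72 = -6.
For a closed orientable surface χ = 2 − 2g, so g = (2 − (-6))/2 = 4.

4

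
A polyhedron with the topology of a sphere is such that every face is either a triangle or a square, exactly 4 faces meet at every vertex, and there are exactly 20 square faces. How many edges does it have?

52

Let x be the number of triangles; then F = 20 + x.
Edge–face incidences: 2E = 4·20 + 3·x = 80 + 3x.
Every vertex has degree 4, so 4V = 2E.
Euler: V − E + F = 2 ⇒ (2E)/4 − E + (20 + x) = 2.
Multiply by 8: 2·(2E) − 4·(2E) + 8·(20 + x) = 16, i.e. 160 + 8x − 2·(80 + 3x) = 16.
Collecting terms: 2x = 16, so x = 8.
Then 2E = 80 + 3·8 = 104, so E = 52, V = 2E/4 = 26, F = 20 + 8 = 28.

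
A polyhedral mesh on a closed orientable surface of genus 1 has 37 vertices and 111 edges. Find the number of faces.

For a closed orientable surface of genus 1, χ = 2 − 2·1 = 0.
F = 0 − V + E = 0 − 37 + 111 = 74.

74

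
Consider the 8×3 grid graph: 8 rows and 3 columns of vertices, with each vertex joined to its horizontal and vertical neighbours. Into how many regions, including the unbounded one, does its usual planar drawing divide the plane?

The grid has V = 8·3 = 24 vertices and E = 8·2 + 3·7 = 37 edges.
F = 2 − V + E = 2 − 24 + 37 = 15.

15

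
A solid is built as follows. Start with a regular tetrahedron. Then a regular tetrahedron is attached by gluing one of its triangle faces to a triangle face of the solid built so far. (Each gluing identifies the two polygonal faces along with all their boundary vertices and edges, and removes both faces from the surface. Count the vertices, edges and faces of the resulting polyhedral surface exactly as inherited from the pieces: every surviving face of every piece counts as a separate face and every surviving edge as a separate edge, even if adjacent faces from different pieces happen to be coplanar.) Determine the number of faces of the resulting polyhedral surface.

A regular tetrahedron: V=4, E=6, F=4.
Attach a regular tetrahedron (V=4, E=6, F=4) along a 3-gon: merge 3 vertices and 3 edges, delete both glued faces → V=5, E=9, F=6.
Check: V − E + F = 5 − 9 + 6 = 2.

6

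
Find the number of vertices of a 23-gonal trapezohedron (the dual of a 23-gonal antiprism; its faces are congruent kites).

48

The n-trapezohedron (dual of the n-antiprism) has V = 2·23 + 2 = 48, E = 4·23 = 92, F = 2·23 = 46.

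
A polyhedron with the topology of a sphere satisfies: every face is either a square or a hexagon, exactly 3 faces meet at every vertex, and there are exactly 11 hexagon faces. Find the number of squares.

6

Let x be the number of squares; then F = 11 + x.
Edge–face incidences: 2E = 6·11 + 4·x = 66 + 4x.
Every vertex has degree 3, so 3V = 2E.
Euler: V − E + F = 2 ⇒ (2E)/3 − E + (11 + x) = 2.
Multiply by 6: 2·(2E) − 3·(2E) + 6·(11 + x) = 12, i.e. 66 + 6x − (66 + 4x) = 12.
Collecting terms: 2x = 12, so x = 6.
Then 2E = 66 + 4·6 = 90, so E = 45, V = 2E/3 = 30, F = 11 + 6 = 17.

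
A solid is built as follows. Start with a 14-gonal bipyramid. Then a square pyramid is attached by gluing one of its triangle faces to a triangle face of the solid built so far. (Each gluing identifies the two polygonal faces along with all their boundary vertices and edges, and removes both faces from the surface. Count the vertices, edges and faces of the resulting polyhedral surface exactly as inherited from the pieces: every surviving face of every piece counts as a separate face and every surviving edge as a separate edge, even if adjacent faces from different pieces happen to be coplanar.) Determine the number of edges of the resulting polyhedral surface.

A 14-gonal bipyramid: V=16, E=42, F=28.
Attach a square pyramid (V=5, E=8, F=5) along a 3-gon: merge 3 vertices and 3 edges, delete both glued faces → V=18, E=47, F=31.
Check: V − E + F = 18 − 47 + 31 = 2.

47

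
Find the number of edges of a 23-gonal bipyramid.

A bipyramid over an n-gon has 2n triangular faces and n + 2 vertices: V = 23 + 2 = 25, E = 3·23 = 69, F = 2·23 = 46.

69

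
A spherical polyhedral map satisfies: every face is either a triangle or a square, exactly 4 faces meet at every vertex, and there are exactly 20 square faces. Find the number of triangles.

Let x be the number of triangles; then F = 20 + x.
Edge–face incidences: 2E = 4·20 + 3·x = 80 + 3x.
Every vertex has degree 4, so 4V = 2E.
Euler: V − E + F = 2 ⇒ (2E)/4 − E + (20 + x) = 2.
Multiply by 8: 2·(2E) − 4·(2E) + 8·(20 + x) = 16, i.e. 160 + 8x − 2·(80 + 3x) = 16.
Collecting terms: 2x = 16, so x = 8.
Then 2E = 80 + 3·8 = 104, so E = 52, V = 2E/4 = 26, F = 20 + 8 = 28.

8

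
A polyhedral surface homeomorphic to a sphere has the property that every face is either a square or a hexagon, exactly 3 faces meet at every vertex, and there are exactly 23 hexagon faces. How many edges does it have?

81

Let x be the number of squares; then F = 23 + x.
Edge–face incidences: 2E = 6·23 + 4·x = 138 + 4x.
Every vertex has degree 3, so 3V = 2E.
Euler: V − E + F = 2 ⇒ (2E)/3 − E + (23 + x) = 2.
Multiply by 6: 2·(2E) − 3·(2E) + 6·(23 + x) = 12, i.e. 138 + 6x − (138 + 4x) = 12.
Collecting terms: 2x = 12, so x = 6.
Then 2E = 138 + 4·6 = 162, so E = 81, V = 2E/3 = 54, F = 23 + 6 = 29.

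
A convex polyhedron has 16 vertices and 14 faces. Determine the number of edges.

Here V − E + F = 2.
E = V + F − (2) = 16 + 14 − (2) = 28.

28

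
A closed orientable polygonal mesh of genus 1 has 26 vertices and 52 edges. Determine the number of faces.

For a closed orientable surface of genus 1, χ = 2 − 2·1 = 0.
F = 0 − V + E = 0 − 26 + 52 = 26.

26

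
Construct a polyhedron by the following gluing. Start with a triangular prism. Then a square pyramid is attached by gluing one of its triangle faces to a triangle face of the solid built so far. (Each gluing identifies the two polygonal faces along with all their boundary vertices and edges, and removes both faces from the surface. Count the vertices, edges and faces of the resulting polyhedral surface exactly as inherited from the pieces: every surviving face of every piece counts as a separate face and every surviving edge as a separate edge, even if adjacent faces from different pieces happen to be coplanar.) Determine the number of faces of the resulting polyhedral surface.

A triangular prism: V=6, E=9, F=5.
Attach a square pyramid (V=5, E=8, F=5) along a 3-gon: merge 3 vertices and 3 edges, delete both glued faces → V=8, E=14, F=8.
Check: V − E + F = 8 − 14 + 8 = 2.

8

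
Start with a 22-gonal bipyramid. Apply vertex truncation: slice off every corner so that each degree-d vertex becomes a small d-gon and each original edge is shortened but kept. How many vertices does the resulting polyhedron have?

132

The base solid has V = 24, E = 66, F = 44.
Truncation replaces each original edge-end by a new vertex, so V′ = 2E = 132.
Each original edge survives, and each old vertex of degree d contributes d new edges; summing degrees gives Σd = 2E, so E′ = E + 2E = 3E = 198.
Each original face survives and each original vertex becomes one new face: F′ = F + V = 68.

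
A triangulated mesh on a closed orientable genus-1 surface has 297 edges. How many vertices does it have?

99

χ = 2 − 2·1 = 0, and every face is a triangle so 3F = 2E.
F = 2E/3 = 198. Then V = 0 + E − F = 0 + 297 − 198 = 99.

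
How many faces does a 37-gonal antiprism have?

An antiprism on an n-gon has two n-gon caps and 2n triangles: V = 2·37 = 74, E = 4·37 = 148, F = 2·37 + 2 = 76.

76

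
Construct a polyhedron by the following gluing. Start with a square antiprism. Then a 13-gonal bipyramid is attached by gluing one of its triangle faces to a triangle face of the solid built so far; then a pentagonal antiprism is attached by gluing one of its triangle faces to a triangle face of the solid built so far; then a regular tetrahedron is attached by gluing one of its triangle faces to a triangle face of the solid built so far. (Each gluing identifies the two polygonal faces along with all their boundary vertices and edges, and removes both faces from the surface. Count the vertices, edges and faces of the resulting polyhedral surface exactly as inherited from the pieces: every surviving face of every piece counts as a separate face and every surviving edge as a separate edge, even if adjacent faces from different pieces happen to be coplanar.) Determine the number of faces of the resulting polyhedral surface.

A square antiprism: V=8, E=16, F=10.
Attach a 13-gonal bipyramid (V=15, E=39, F=26) along a 3-gon: merge 3 vertices and 3 edges, delete both glued faces → V=20, E=52, F=34.
Attach a pentagonal antiprism (V=10, E=20, F=12) along a 3-gon: merge 3 vertices and 3 edges, delete both glued faces → V=27, E=69, F=44.
Attach a regular tetrahedron (V=4, E=6, F=4) along a 3-gon: merge 3 vertices and 3 edges, delete both glued faces → V=28, E=72, F=46.
Check: V − E + F = 28 − 72 + 46 = 2.

46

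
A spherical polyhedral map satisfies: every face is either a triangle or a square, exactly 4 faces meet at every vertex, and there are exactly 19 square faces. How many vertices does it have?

25

Let x be the number of triangles; then F = 19 + x.
Edge–face incidences: 2E = 4·19 + 3·x = 76 + 3x.
Every vertex has degree 4, so 4V = 2E.
Euler: V − E + F = 2 ⇒ (2E)/4 − E + (19 + x) = 2.
Multiply by 8: 2·(2E) − 4·(2E) + 8·(19 + x) = 16, i.e. 152 + 8x − 2·(76 + 3x) = 16.
Collecting terms: 2x = 16, so x = 8.
Then 2E = 76 + 3·8 = 100, so E = 50, V = 2E/4 = 25, F = 19 + 8 = 27.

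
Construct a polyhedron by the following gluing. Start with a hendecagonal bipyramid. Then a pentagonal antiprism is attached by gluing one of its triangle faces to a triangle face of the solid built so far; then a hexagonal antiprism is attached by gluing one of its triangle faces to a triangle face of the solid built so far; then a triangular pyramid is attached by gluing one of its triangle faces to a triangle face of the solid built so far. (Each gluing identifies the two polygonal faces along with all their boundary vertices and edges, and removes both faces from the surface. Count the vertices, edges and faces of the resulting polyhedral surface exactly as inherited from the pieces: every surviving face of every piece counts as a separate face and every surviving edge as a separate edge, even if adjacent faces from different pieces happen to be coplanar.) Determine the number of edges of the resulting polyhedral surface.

A hendecagonal bipyramid: V=13, E=33, F=22.
Attach a pentagonal antiprism (V=10, E=20, F=12) along a 3-gon: merge 3 vertices and 3 edges, delete both glued faces → V=20, E=50, F=32.
Attach a hexagonal antiprism (V=12, E=24, F=14) along a 3-gon: merge 3 vertices and 3 edges, delete both glued faces → V=29, E=71, F=44.
Attach a triangular pyramid (V=4, E=6, F=4) along a 3-gon: merge 3 vertices and 3 edges, delete both glued faces → V=30, E=74, F=46.
Check: V − E + F = 30 − 74 + 46 = 2.

74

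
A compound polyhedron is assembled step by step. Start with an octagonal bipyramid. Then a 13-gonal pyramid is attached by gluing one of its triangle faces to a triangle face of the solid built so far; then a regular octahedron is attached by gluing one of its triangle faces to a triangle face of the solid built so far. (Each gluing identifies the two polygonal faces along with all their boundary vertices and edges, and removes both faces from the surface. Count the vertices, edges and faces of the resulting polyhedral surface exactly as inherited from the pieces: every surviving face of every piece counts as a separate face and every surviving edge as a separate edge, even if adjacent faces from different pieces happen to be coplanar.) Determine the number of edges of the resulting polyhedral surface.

An octagonal bipyramid: V=10, E=24, F=16.
Attach a 13-gonal pyramid (V=14, E=26, F=14) along a 3-gon: merge 3 vertices and 3 edges, delete both glued faces → V=21, E=47, F=28.
Attach a regular octahedron (V=6, E=12, F=8) along a 3-gon: merge 3 vertices and 3 edges, delete both glued faces → V=24, E=56, F=34.
Check: V − E + F = 24 − 56 + 34 = 2.

56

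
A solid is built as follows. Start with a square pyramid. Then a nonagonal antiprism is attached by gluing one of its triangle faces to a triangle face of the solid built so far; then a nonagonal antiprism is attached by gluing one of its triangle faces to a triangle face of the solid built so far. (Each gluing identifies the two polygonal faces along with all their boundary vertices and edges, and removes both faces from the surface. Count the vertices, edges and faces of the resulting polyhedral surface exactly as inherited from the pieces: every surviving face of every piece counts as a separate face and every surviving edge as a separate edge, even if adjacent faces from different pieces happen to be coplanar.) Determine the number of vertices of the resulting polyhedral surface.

35

A square pyramid: V=5, E=8, F=5.
Attach a nonagonal antiprism (V=18, E=36, F=20) along a 3-gon: merge 3 vertices and 3 edges, delete both glued faces → V=20, E=41, F=23.
Attach a nonagonal antiprism (V=18, E=36, F=20) along a 3-gon: merge 3 vertices and 3 edges, delete both glued faces → V=35, E=74, F=41.
Check: V − E + F = 35 − 74 + 41 = 2.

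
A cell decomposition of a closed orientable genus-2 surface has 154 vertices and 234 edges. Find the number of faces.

For a closed orientable surface of genus 2, χ = 2 − 2·2 = -2.
F = -2 − V + E = -2 − 154 + 234 = 78.

78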